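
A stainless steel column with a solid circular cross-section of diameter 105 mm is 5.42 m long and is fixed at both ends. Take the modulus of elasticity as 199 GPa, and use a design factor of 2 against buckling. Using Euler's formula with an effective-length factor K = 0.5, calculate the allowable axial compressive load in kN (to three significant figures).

P_allow = 798 kN

I = πd⁴/64 = π×105⁴/64 = 5.967×10^6 mm⁴.
Effective length L_e = KL = 0.5×5.42 m = 2710 mm.
Euler critical load P_cr = π²EI/L_e² = π²×199000×5.967×10^6/2710² = 1.596×10^6 N.
P_allow = P_cr/n = 1.596×10^6/2 = 797800 N.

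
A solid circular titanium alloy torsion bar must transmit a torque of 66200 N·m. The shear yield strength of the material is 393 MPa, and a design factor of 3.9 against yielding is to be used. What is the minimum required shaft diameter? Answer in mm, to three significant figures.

Allowable shear stress τ_allow = 393/3.9 = 100.8 MPa.
For a solid shaft τ = 16T/(πd³), so d³ = 16T/(π τ_allow) = 16×6.6200×10^7/(π×100.8) = 3.346×10^6 mm³.
d = (3.346×10^6)^(1/3) = 149.6 mm.

d = 150 mm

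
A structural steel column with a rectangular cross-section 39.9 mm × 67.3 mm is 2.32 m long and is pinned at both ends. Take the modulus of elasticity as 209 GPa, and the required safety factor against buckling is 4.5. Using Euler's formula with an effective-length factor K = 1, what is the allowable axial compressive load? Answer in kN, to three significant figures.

Buckling occurs about the weak axis: I_min = h·b³/12 = 67.3×39.9³/12 = 356200 mm⁴ (b = 39.9 mm is the smaller dimension).
Effective length L_e = KL = 1×2.32 m = 2320 mm.
Euler critical load P_cr = π²EI/L_e² = π²×209000×356200/2320² = 136500 N.
P_allow = P_cr/n = 136500/4.5 = 30340 N.

P_allow = 30.3 kN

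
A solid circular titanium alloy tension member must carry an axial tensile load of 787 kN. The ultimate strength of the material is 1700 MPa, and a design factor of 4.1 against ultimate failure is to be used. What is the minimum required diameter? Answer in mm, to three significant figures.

d = 49.2 mm

Allowable stress σ_allow = 1700/4.1 = 414.6 MPa.
Required area A = F/σ_allow = 787000/414.6 = 1898 mm².
A = πd²/4 → d = √(4A/π) = 49.16 mm.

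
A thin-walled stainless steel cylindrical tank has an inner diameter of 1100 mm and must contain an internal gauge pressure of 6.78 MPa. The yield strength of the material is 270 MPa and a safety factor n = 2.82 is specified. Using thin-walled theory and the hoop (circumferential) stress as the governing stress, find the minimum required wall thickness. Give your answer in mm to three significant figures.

t = 38.9 mm

σ_allow = 270/2.82 = 95.74 MPa.
Hoop stress σ_h = pD/(2t), so t = pD/(2σ_allow) = 6.78×1100/(2×95.74) = 38.95 mm.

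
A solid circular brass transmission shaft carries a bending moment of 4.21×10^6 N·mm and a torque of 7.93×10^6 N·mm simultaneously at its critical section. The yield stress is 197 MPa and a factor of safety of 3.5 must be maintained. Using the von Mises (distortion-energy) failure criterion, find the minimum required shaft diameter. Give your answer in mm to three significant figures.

σ_allow = σ_y/n = 197/3.5 = 56.29 MPa.
For a solid shaft σ_b = 32M/(πd³) and τ = 16T/(πd³), so the von Mises stress is σ' = (16/πd³)·√(4M²+3T²).
√(4M²+3T²) = √(4×(4.210×10^6)² + 3×(7.930×10^6)²) = 1.611×10^7 N·mm.
d³ = 16×1.611×10^7/(π×56.29) = 1.458×10^6 mm³.
d = 113.4 mm.

d = 113 mm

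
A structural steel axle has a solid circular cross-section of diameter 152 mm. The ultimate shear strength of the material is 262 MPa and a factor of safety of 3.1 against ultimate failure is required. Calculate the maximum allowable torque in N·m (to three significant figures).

T_allow = 58300 N·m

τ_allow = 262/3.1 = 84.52 MPa.
For a solid shaft T_allow = τ_allow·πd³/16; πd³/16 = π×152³/16 = 689500 mm³.
T_allow = 84.52×689500 = 5.828×10^7 N·mm = 58280 N·m.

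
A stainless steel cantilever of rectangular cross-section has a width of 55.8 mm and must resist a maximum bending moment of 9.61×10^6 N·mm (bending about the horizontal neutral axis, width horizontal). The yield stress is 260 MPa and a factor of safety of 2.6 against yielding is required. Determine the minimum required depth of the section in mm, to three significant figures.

h = 102 mm

σ_allow = 260/2.6 = 100.0 MPa.
For a rectangular section σ = 6M/(bh²), so h² = 6M/(b σ_allow) = 6×9610000/(55.8×100.0) = 10330 mm².
h = 101.7 mm.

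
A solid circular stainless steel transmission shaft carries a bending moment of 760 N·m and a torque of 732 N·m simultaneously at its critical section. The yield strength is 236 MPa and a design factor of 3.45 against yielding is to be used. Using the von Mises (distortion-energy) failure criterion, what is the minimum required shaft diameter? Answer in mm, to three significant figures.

σ_allow = σ_y/n = 236/3.45 = 68.41 MPa.
For a solid shaft σ_b = 32M/(πd³) and τ = 16T/(πd³), so the von Mises stress is σ' = (16/πd³)·√(4M²+3T²).
√(4M²+3T²) = √(4×(760000)² + 3×(732000)²) = 1.979×10^6 N·mm.
d³ = 16×1.979×10^6/(π×68.41) = 147400 mm³.
d = 52.82 mm.

d = 52.8 mm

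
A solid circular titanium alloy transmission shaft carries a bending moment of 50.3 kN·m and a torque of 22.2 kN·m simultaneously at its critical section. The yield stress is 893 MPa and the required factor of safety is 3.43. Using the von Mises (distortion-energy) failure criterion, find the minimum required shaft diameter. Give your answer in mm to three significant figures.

σ_allow = σ_y/n = 893/3.43 = 260.3 MPa.
For a solid shaft σ_b = 32M/(πd³) and τ = 16T/(πd³), so the von Mises stress is σ' = (16/πd³)·√(4M²+3T²).
√(4M²+3T²) = √(4×(5.030×10^7)² + 3×(2.220×10^7)²) = 1.077×10^8 N·mm.
d³ = 16×1.077×10^8/(π×260.3) = 2.107×10^6 mm³.
d = 128.2 mm.

d = 128 mm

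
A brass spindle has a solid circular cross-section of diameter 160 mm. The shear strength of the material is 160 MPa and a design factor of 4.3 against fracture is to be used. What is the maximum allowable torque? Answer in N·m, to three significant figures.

τ_allow = 160/4.3 = 37.21 MPa.
For a solid shaft T_allow = τ_allow·πd³/16; πd³/16 = π×160³/16 = 804200 mm³.
T_allow = 37.21×804200 = 2.993×10^7 N·mm = 29930 N·m.

T_allow = 29900 N·m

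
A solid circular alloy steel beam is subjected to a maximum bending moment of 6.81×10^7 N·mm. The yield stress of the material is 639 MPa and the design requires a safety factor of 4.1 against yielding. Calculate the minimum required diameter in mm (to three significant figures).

d = 164 mm

σ_allow = 639/4.1 = 155.9 MPa.
For a solid circular section σ = 32M/(πd³), so d³ = 32M/(π σ_allow) = 32×6.8100×10^7/(π×155.9) = 4.451×10^6 mm³.
d = 164.5 mm.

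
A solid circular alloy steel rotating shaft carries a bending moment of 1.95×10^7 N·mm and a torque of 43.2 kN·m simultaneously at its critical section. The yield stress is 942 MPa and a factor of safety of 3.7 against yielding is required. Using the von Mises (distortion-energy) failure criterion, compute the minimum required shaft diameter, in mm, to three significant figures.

σ_allow = σ_y/n = 942/3.7 = 254.6 MPa.
For a solid shaft σ_b = 32M/(πd³) and τ = 16T/(πd³), so the von Mises stress is σ' = (16/πd³)·√(4M²+3T²).
√(4M²+3T²) = √(4×(1.950×10^7)² + 3×(4.320×10^7)²) = 8.438×10^7 N·mm.
d³ = 16×8.438×10^7/(π×254.6) = 1.688×10^6 mm³.
d = 119.1 mm.

d = 119 mm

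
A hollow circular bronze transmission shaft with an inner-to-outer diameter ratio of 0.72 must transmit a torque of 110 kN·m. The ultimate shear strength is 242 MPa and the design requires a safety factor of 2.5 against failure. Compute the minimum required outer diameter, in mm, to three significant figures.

d_o = 199 mm

τ_allow = 242/2.5 = 96.80 MPa.
For a hollow shaft τ = 16T/[πd_o³(1−k⁴)] with k = 0.72, so 1−k⁴ = 0.7313.
d_o³ = 16T/[π τ_allow (1−k⁴)] = 16×1.1000×10^8/(π×96.80×0.7313) = 7.914×10^6 mm³.
d_o = 199.3 mm.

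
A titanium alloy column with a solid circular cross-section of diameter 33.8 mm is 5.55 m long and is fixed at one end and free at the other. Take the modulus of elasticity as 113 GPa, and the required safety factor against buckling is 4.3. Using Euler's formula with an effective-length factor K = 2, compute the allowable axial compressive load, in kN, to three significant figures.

I = πd⁴/64 = π×33.8⁴/64 = 64070 mm⁴.
Effective length L_e = KL = 2×5.55 m = 11100 mm.
Euler critical load P_cr = π²EI/L_e² = π²×113000×64070/11100² = 579.9 N.
P_allow = P_cr/n = 579.9/4.3 = 134.9 N.

P_allow = 0.135 kN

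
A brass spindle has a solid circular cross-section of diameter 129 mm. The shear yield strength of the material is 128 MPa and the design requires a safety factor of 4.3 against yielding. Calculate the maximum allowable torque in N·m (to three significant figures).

τ_allow = 128/4.3 = 29.77 MPa.
For a solid shaft T_allow = τ_allow·πd³/16; πd³/16 = π×129³/16 = 421500 mm³.
T_allow = 29.77×421500 = 1.255×10^7 N·mm = 12550 N·m.

T_allow = 12500 N·m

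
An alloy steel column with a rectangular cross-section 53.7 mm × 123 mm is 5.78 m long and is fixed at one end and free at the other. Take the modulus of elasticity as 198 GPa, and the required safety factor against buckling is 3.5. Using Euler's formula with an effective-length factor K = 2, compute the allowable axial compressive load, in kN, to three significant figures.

Buckling occurs about the weak axis: I_min = h·b³/12 = 123×53.7³/12 = 1.587×10^6 mm⁴ (b = 53.7 mm is the smaller dimension).
Effective length L_e = KL = 2×5.78 m = 11560 mm.
Euler critical load P_cr = π²EI/L_e² = π²×198000×1.587×10^6/11560² = 23210 N.
P_allow = P_cr/n = 23210/3.5 = 6632 N.

P_allow = 6.63 kN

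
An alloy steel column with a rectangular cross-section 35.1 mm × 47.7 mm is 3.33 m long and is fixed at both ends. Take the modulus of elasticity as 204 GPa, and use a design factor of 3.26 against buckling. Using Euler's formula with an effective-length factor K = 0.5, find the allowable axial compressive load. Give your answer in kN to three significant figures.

Buckling occurs about the weak axis: I_min = h·b³/12 = 47.7×35.1³/12 = 171900 mm⁴ (b = 35.1 mm is the smaller dimension).
Effective length L_e = KL = 0.5×3.33 m = 1665 mm.
Euler critical load P_cr = π²EI/L_e² = π²×204000×171900/1665² = 124800 N.
P_allow = P_cr/n = 124800/3.26 = 38300 N.

P_allow = 38.3 kN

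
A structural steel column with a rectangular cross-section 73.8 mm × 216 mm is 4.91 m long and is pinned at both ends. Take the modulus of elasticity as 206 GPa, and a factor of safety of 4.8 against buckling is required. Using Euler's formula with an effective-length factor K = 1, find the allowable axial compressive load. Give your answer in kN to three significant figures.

Buckling occurs about the weak axis: I_min = h·b³/12 = 216×73.8³/12 = 7.235×10^6 mm⁴ (b = 73.8 mm is the smaller dimension).
Effective length L_e = KL = 1×4.91 m = 4910 mm.
Euler critical load P_cr = π²EI/L_e² = π²×206000×7.235×10^6/4910² = 610200 N.
P_allow = P_cr/n = 610200/4.8 = 127100 N.

P_allow = 127 kN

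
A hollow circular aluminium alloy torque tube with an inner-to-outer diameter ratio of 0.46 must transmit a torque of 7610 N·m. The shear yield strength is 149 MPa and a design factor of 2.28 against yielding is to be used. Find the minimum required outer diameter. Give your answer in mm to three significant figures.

d_o = 85.3 mm

τ_allow = 149/2.28 = 65.35 MPa.
For a hollow shaft τ = 16T/[πd_o³(1−k⁴)] with k = 0.46, so 1−k⁴ = 0.9552.
d_o³ = 16T/[π τ_allow (1−k⁴)] = 16×7610000/(π×65.35×0.9552) = 620900 mm³.
d_o = 85.31 mm.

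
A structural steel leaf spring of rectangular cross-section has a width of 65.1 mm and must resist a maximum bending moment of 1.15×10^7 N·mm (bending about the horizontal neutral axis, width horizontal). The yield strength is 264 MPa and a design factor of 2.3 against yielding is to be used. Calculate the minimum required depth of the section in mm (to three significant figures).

h = 96.1 mm

σ_allow = 264/2.3 = 114.8 MPa.
For a rectangular section σ = 6M/(bh²), so h² = 6M/(b σ_allow) = 6×1.1500×10^7/(65.1×114.8) = 9234 mm².
h = 96.09 mm.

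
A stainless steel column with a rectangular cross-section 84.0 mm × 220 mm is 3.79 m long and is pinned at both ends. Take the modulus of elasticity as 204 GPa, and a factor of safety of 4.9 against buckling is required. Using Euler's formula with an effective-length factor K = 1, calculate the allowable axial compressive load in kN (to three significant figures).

Buckling occurs about the weak axis: I_min = h·b³/12 = 220×84.0³/12 = 1.087×10^7 mm⁴ (b = 84.0 mm is the smaller dimension).
Effective length L_e = KL = 1×3.79 m = 3790 mm.
Euler critical load P_cr = π²EI/L_e² = π²×204000×1.087×10^7/3790² = 1.523×10^6 N.
P_allow = P_cr/n = 1.523×10^6/4.9 = 310800 N.

P_allow = 311 kN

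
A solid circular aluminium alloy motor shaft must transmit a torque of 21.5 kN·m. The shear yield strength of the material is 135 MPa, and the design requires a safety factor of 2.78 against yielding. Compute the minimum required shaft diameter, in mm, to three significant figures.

d = 131 mm

Allowable shear stress τ_allow = 135/2.78 = 48.56 MPa.
For a solid shaft τ = 16T/(πd³), so d³ = 16T/(π τ_allow) = 16×2.1500×10^7/(π×48.56) = 2.255×10^6 mm³.
d = (2.255×10^6)^(1/3) = 131.1 mm.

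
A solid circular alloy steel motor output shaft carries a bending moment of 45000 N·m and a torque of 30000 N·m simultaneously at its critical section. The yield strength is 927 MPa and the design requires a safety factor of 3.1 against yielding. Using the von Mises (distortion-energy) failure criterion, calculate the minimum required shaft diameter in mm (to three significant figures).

d = 121 mm

σ_allow = σ_y/n = 927/3.1 = 299.0 MPa.
For a solid shaft σ_b = 32M/(πd³) and τ = 16T/(πd³), so the von Mises stress is σ' = (16/πd³)·√(4M²+3T²).
√(4M²+3T²) = √(4×(4.500×10^7)² + 3×(3.000×10^7)²) = 1.039×10^8 N·mm.
d³ = 16×1.039×10^8/(π×299.0) = 1.770×10^6 mm³.
d = 121.0 mm.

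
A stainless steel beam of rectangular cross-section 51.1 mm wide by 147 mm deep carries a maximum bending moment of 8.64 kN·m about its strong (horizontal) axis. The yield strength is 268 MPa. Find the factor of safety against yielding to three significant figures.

Section modulus S = bh²/6 = 51.1×147²/6 = 184000 mm³.
σ = M/S = 8640000/184000 = 46.95 MPa.
n = 268/46.95 = 5.709.

n = 5.71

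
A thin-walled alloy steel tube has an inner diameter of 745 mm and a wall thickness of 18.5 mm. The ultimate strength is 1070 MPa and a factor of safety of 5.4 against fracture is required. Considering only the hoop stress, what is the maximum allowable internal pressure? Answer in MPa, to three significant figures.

σ_allow = 1070/5.4 = 198.1 MPa.
σ_h = pD/(2t) → p_allow = 2σ_allow t/D = 2×198.1×18.5/745 = 9.841 MPa.

p_allow = 9.84 MPa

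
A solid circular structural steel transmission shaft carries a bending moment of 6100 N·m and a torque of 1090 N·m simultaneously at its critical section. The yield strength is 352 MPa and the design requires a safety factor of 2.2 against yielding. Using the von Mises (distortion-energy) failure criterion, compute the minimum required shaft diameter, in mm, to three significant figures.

σ_allow = σ_y/n = 352/2.2 = 160.0 MPa.
For a solid shaft σ_b = 32M/(πd³) and τ = 16T/(πd³), so the von Mises stress is σ' = (16/πd³)·√(4M²+3T²).
√(4M²+3T²) = √(4×(6.100×10^6)² + 3×(1.090×10^6)²) = 1.235×10^7 N·mm.
d³ = 16×1.235×10^7/(π×160.0) = 393000 mm³.
d = 73.25 mm.

d = 73.2 mm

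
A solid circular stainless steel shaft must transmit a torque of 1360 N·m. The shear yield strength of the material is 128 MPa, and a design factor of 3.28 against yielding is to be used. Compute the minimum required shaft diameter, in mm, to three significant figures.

d = 56.2 mm

Allowable shear stress τ_allow = 128/3.28 = 39.02 MPa.
For a solid shaft τ = 16T/(πd³), so d³ = 16T/(π τ_allow) = 16×1360000/(π×39.02) = 177500 mm³.
d = (177500)^(1/3) = 56.20 mm.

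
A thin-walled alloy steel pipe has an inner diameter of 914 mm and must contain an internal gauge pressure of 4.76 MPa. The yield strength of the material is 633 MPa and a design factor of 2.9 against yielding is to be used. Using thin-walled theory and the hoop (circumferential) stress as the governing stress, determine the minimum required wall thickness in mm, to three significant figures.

σ_allow = 633/2.9 = 218.3 MPa.
Hoop stress σ_h = pD/(2t), so t = pD/(2σ_allow) = 4.76×914/(2×218.3) = 9.966 mm.

t = 9.97 mm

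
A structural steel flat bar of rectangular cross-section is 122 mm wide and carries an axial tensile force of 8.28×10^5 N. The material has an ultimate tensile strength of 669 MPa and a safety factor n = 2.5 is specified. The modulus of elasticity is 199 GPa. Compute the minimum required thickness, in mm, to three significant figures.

σ_allow = 669/2.5 = 267.6 MPa.
Required area A = F/σ_allow = 828000/267.6 = 3094 mm².
t = A/w = 3094/122 = 25.36 mm.

t = 25.4 mm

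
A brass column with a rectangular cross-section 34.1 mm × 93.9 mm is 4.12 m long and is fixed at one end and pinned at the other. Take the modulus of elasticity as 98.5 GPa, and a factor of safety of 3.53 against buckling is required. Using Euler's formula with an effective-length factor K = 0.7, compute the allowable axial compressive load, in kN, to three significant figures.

P_allow = 10.3 kN

Buckling occurs about the weak axis: I_min = h·b³/12 = 93.9×34.1³/12 = 310300 mm⁴ (b = 34.1 mm is the smaller dimension).
Effective length L_e = KL = 0.7×4.12 m = 2884 mm.
Euler critical load P_cr = π²EI/L_e² = π²×98500×310300/2884² = 36270 N.
P_allow = P_cr/n = 36270/3.53 = 10270 N.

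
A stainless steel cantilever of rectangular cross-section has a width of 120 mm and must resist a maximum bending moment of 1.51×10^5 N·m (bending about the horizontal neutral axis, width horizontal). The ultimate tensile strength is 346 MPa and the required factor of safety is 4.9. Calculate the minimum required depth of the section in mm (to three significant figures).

h = 327 mm

σ_allow = 346/4.9 = 70.61 MPa.
For a rectangular section σ = 6M/(bh²), so h² = 6M/(b σ_allow) = 6×1.5100×10^8/(120×70.61) = 106900 mm².
h = 327.0 mm.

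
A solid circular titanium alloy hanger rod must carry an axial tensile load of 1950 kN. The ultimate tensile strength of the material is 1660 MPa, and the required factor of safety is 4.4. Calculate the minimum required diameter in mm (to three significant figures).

Allowable stress σ_allow = 1660/4.4 = 377.3 MPa.
Required area A = F/σ_allow = 1950000/377.3 = 5169 mm².
A = πd²/4 → d = √(4A/π) = 81.12 mm.

d = 81.1 mm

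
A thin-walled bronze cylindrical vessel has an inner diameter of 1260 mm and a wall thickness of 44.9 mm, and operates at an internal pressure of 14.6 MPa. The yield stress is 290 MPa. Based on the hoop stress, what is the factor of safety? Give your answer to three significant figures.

n = 1.42

σ_h = pD/(2t) = 14.6×1260/(2×44.9) = 204.9 MPa.
n = 290/204.9 = 1.416.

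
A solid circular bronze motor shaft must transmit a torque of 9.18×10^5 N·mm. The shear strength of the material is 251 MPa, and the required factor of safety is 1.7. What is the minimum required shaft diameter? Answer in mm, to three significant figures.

d = 31.6 mm

Allowable shear stress τ_allow = 251/1.7 = 147.6 MPa.
For a solid shaft τ = 16T/(πd³), so d³ = 16T/(π τ_allow) = 16×918000/(π×147.6) = 31670 mm³.
d = (31670)^(1/3) = 31.64 mm.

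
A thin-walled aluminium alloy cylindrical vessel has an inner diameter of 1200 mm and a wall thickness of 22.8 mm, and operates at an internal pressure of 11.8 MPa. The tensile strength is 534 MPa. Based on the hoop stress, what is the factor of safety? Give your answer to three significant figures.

n = 1.72

σ_h = pD/(2t) = 11.8×1200/(2×22.8) = 310.5 MPa.
n = 534/310.5 = 1.720.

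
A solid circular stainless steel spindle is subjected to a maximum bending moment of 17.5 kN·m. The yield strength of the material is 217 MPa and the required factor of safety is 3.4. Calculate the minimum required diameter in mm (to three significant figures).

σ_allow = 217/3.4 = 63.82 MPa.
For a solid circular section σ = 32M/(πd³), so d³ = 32M/(π σ_allow) = 32×1.7500×10^7/(π×63.82) = 2.793×10^6 mm³.
d = 140.8 mm.

d = 141 mm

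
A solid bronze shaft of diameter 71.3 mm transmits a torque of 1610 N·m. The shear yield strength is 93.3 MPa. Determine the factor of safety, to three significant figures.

τ = 16T/(πd³) = 16×1610000/(π×71.3³) = 22.62 MPa.
n = τ_limit/τ = 93.3/22.62 = 4.124.

n = 4.12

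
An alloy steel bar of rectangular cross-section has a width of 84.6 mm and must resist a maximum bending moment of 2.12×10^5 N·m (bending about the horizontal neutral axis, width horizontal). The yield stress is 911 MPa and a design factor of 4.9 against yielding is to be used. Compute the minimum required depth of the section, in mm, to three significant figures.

σ_allow = 911/4.9 = 185.9 MPa.
For a rectangular section σ = 6M/(bh²), so h² = 6M/(b σ_allow) = 6×2.1200×10^8/(84.6×185.9) = 80870 mm².
h = 284.4 mm.

h = 284 mm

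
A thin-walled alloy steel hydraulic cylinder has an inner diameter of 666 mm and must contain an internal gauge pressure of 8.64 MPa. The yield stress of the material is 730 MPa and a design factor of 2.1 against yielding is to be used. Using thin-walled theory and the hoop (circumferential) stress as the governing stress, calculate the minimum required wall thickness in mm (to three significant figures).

σ_allow = 730/2.1 = 347.6 MPa.
Hoop stress σ_h = pD/(2t), so t = pD/(2σ_allow) = 8.64×666/(2×347.6) = 8.277 mm.

t = 8.28 mm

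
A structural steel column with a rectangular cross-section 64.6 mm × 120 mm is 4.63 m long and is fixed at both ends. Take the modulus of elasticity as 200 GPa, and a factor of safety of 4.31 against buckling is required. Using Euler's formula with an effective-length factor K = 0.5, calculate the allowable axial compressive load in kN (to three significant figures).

P_allow = 230 kN

Buckling occurs about the weak axis: I_min = h·b³/12 = 120×64.6³/12 = 2.696×10^6 mm⁴ (b = 64.6 mm is the smaller dimension).
Effective length L_e = KL = 0.5×4.63 m = 2315 mm.
Euler critical load P_cr = π²EI/L_e² = π²×200000×2.696×10^6/2315² = 992900 N.
P_allow = P_cr/n = 992900/4.31 = 230400 N.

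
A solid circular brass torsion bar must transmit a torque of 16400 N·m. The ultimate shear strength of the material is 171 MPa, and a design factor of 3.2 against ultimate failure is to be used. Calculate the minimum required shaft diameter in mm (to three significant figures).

Allowable shear stress τ_allow = 171/3.2 = 53.44 MPa.
For a solid shaft τ = 16T/(πd³), so d³ = 16T/(π τ_allow) = 16×1.6400×10^7/(π×53.44) = 1.563×10^6 mm³.
d = (1.563×10^6)^(1/3) = 116.1 mm.

d = 116 mm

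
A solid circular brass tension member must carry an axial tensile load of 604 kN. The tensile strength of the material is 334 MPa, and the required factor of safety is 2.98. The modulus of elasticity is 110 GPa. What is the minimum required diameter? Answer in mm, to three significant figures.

d = 82.8 mm

Allowable stress σ_allow = 334/2.98 = 112.1 MPa.
Required area A = F/σ_allow = 604000/112.1 = 5389 mm².
A = πd²/4 → d = √(4A/π) = 82.83 mm.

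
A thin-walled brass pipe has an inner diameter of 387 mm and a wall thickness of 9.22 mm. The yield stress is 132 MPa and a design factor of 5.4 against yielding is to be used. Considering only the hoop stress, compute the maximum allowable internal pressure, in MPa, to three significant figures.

σ_allow = 132/5.4 = 24.44 MPa.
σ_h = pD/(2t) → p_allow = 2σ_allow t/D = 2×24.44×9.22/387 = 1.165 MPa.

p_allow = 1.16 MPa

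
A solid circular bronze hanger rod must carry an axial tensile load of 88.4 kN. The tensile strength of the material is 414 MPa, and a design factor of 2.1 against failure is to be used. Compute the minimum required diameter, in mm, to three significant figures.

Allowable stress σ_allow = 414/2.1 = 197.1 MPa.
Required area A = F/σ_allow = 88400/197.1 = 448.4 mm².
A = πd²/4 → d = √(4A/π) = 23.89 mm.

d = 23.9 mm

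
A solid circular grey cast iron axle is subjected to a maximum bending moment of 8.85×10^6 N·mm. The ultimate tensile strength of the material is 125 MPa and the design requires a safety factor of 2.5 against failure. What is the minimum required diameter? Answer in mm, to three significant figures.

σ_allow = 125/2.5 = 50.00 MPa.
For a solid circular section σ = 32M/(πd³), so d³ = 32M/(π σ_allow) = 32×8850000/(π×50.00) = 1.803×10^6 mm³.
d = 121.7 mm.

d = 122 mm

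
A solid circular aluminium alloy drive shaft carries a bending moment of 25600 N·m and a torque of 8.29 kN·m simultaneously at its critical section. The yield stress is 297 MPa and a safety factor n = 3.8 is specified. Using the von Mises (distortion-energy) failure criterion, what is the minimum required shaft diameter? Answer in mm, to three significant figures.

σ_allow = σ_y/n = 297/3.8 = 78.16 MPa.
For a solid shaft σ_b = 32M/(πd³) and τ = 16T/(πd³), so the von Mises stress is σ' = (16/πd³)·√(4M²+3T²).
√(4M²+3T²) = √(4×(2.560×10^7)² + 3×(8.290×10^6)²) = 5.318×10^7 N·mm.
d³ = 16×5.318×10^7/(π×78.16) = 3.465×10^6 mm³.
d = 151.3 mm.

d = 151 mm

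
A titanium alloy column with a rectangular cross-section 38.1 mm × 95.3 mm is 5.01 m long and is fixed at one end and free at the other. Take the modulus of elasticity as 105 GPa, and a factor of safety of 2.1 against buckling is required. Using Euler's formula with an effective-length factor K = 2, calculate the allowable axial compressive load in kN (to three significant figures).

P_allow = 2.16 kN

Buckling occurs about the weak axis: I_min = h·b³/12 = 95.3×38.1³/12 = 439200 mm⁴ (b = 38.1 mm is the smaller dimension).
Effective length L_e = KL = 2×5.01 m = 10020 mm.
Euler critical load P_cr = π²EI/L_e² = π²×105000×439200/10020² = 4534 N.
P_allow = P_cr/n = 4534/2.1 = 2159 N.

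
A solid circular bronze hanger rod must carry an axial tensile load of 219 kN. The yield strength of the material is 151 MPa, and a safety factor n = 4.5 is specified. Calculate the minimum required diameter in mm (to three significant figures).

d = 91.2 mm

Allowable stress σ_allow = 151/4.5 = 33.56 MPa.
Required area A = F/σ_allow = 219000/33.56 = 6526 mm².
A = πd²/4 → d = √(4A/π) = 91.16 mm.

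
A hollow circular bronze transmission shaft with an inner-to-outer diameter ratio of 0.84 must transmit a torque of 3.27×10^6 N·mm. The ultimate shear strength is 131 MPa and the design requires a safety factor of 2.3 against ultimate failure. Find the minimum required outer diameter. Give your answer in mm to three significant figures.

τ_allow = 131/2.3 = 56.96 MPa.
For a hollow shaft τ = 16T/[πd_o³(1−k⁴)] with k = 0.84, so 1−k⁴ = 0.5021.
d_o³ = 16T/[π τ_allow (1−k⁴)] = 16×3270000/(π×56.96×0.5021) = 582300 mm³.
d_o = 83.51 mm.

d_o = 83.5 mm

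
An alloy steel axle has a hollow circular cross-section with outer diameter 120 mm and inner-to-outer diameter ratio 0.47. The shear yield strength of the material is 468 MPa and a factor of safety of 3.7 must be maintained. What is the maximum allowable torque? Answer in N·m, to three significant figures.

τ_allow = 468/3.7 = 126.5 MPa.
For a hollow shaft T_allow = τ_allow·πd_o³(1−k⁴)/16 with 1−k⁴ = 0.9512, so πd_o³(1−k⁴)/16 = 322700 mm³.
T_allow = 126.5×322700 = 4.082×10^7 N·mm = 40820 N·m.

T_allow = 40800 N·m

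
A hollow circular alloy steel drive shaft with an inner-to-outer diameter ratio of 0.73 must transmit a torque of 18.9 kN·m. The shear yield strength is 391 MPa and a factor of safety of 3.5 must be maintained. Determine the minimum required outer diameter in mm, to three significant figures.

d_o = 106 mm

τ_allow = 391/3.5 = 111.7 MPa.
For a hollow shaft τ = 16T/[πd_o³(1−k⁴)] with k = 0.73, so 1−k⁴ = 0.7160.
d_o³ = 16T/[π τ_allow (1−k⁴)] = 16×1.8900×10^7/(π×111.7×0.7160) = 1.203×10^6 mm³.
d_o = 106.4 mm.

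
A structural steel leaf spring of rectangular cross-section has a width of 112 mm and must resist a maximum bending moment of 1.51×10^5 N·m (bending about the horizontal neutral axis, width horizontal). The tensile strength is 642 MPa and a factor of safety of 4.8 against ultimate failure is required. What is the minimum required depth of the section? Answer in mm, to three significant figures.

σ_allow = 642/4.8 = 133.8 MPa.
For a rectangular section σ = 6M/(bh²), so h² = 6M/(b σ_allow) = 6×1.5100×10^8/(112×133.8) = 60480 mm².
h = 245.9 mm.

h = 246 mm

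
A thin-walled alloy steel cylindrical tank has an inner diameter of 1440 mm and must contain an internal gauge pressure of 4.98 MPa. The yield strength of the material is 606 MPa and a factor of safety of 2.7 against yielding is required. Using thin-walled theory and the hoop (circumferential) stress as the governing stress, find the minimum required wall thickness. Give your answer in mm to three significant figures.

σ_allow = 606/2.7 = 224.4 MPa.
Hoop stress σ_h = pD/(2t), so t = pD/(2σ_allow) = 4.98×1440/(2×224.4) = 15.98 mm.

t = 16.0 mm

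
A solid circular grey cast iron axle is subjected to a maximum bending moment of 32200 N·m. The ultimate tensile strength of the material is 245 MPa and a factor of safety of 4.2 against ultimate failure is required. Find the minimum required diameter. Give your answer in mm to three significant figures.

d = 178 mm

σ_allow = 245/4.2 = 58.33 MPa.
For a solid circular section σ = 32M/(πd³), so d³ = 32M/(π σ_allow) = 32×3.2200×10^7/(π×58.33) = 5.623×10^6 mm³.
d = 177.8 mm.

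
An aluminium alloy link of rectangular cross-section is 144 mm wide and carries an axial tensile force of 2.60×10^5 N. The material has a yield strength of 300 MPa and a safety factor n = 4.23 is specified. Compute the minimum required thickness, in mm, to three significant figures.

t = 25.5 mm

σ_allow = 300/4.23 = 70.92 MPa.
Required area A = F/σ_allow = 260000/70.92 = 3666 mm².
t = A/w = 3666/144 = 25.46 mm.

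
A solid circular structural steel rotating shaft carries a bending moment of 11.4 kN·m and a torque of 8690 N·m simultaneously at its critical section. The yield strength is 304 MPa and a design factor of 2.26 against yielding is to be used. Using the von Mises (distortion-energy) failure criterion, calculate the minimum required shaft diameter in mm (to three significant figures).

σ_allow = σ_y/n = 304/2.26 = 134.5 MPa.
For a solid shaft σ_b = 32M/(πd³) and τ = 16T/(πd³), so the von Mises stress is σ' = (16/πd³)·√(4M²+3T²).
√(4M²+3T²) = √(4×(1.140×10^7)² + 3×(8.690×10^6)²) = 2.732×10^7 N·mm.
d³ = 16×2.732×10^7/(π×134.5) = 1.034×10^6 mm³.
d = 101.1 mm.

d = 101 mm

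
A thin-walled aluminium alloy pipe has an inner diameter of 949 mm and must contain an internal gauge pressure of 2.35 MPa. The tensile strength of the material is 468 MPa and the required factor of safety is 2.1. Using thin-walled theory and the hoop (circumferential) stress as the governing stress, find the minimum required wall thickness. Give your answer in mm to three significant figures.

t = 5.00 mm

σ_allow = 468/2.1 = 222.9 MPa.
Hoop stress σ_h = pD/(2t), so t = pD/(2σ_allow) = 2.35×949/(2×222.9) = 5.004 mm.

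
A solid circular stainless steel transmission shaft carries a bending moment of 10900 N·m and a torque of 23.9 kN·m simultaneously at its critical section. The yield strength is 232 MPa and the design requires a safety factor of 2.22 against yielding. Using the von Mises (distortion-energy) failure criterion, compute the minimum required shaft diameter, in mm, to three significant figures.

d = 132 mm

σ_allow = σ_y/n = 232/2.22 = 104.5 MPa.
For a solid shaft σ_b = 32M/(πd³) and τ = 16T/(πd³), so the von Mises stress is σ' = (16/πd³)·√(4M²+3T²).
√(4M²+3T²) = √(4×(1.090×10^7)² + 3×(2.390×10^7)²) = 4.679×10^7 N·mm.
d³ = 16×4.679×10^7/(π×104.5) = 2.280×10^6 mm³.
d = 131.6 mm.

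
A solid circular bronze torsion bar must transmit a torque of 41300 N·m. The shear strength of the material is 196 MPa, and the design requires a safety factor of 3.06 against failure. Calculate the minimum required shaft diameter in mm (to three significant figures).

d = 149 mm

Allowable shear stress τ_allow = 196/3.06 = 64.05 MPa.
For a solid shaft τ = 16T/(πd³), so d³ = 16T/(π τ_allow) = 16×4.1300×10^7/(π×64.05) = 3.284×10^6 mm³.
d = (3.284×10^6)^(1/3) = 148.6 mm.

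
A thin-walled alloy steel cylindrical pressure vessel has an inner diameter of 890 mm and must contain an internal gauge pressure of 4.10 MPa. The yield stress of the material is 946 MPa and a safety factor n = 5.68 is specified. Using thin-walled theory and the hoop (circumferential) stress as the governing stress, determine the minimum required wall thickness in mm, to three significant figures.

σ_allow = 946/5.68 = 166.5 MPa.
Hoop stress σ_h = pD/(2t), so t = pD/(2σ_allow) = 4.10×890/(2×166.5) = 10.95 mm.

t = 11.0 mm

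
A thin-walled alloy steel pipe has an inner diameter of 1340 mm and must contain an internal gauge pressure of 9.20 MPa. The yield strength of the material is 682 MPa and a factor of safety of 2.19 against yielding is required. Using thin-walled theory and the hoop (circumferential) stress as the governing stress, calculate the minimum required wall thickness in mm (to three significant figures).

σ_allow = 682/2.19 = 311.4 MPa.
Hoop stress σ_h = pD/(2t), so t = pD/(2σ_allow) = 9.20×1340/(2×311.4) = 19.79 mm.

t = 19.8 mm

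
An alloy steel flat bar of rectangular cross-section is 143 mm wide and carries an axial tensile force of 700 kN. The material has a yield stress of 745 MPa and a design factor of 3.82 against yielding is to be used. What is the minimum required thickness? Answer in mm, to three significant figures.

t = 25.1 mm

σ_allow = 745/3.82 = 195.0 MPa.
Required area A = F/σ_allow = 700000/195.0 = 3589 mm².
t = A/w = 3589/143 = 25.10 mm.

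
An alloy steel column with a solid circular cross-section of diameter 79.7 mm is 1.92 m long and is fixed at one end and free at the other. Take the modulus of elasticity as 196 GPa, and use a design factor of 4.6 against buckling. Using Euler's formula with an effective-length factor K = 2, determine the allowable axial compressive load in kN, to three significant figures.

P_allow = 56.5 kN

I = πd⁴/64 = π×79.7⁴/64 = 1.981×10^6 mm⁴.
Effective length L_e = KL = 2×1.92 m = 3840 mm.
Euler critical load P_cr = π²EI/L_e² = π²×196000×1.981×10^6/3840² = 259800 N.
P_allow = P_cr/n = 259800/4.6 = 56490 N.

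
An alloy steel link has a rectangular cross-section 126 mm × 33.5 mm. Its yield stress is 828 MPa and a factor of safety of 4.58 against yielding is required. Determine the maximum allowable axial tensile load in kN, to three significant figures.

F_allow = 763 kN

σ_allow = 828/4.58 = 180.8 MPa.
A = 126×33.5 = 4221 mm².
F_allow = σ_allow × A = 180.8×4221 = 763100 N.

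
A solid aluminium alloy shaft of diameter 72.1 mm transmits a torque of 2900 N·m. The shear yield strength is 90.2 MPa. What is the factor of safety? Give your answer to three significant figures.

n = 2.29

τ = 16T/(πd³) = 16×2900000/(π×72.1³) = 39.41 MPa.
n = τ_limit/τ = 90.2/39.41 = 2.289.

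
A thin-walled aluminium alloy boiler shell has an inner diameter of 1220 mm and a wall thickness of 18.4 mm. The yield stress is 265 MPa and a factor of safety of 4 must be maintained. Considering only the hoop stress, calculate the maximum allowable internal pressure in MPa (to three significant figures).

σ_allow = 265/4 = 66.25 MPa.
σ_h = pD/(2t) → p_allow = 2σ_allow t/D = 2×66.25×18.4/1220 = 1.998 MPa.

p_allow = 2.00 MPa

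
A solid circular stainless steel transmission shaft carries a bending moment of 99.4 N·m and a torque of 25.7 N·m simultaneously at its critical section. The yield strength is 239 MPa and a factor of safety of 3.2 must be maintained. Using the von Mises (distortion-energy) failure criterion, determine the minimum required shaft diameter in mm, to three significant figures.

σ_allow = σ_y/n = 239/3.2 = 74.69 MPa.
For a solid shaft σ_b = 32M/(πd³) and τ = 16T/(πd³), so the von Mises stress is σ' = (16/πd³)·√(4M²+3T²).
√(4M²+3T²) = √(4×(99400)² + 3×(25700)²) = 203700 N·mm.
d³ = 16×203700/(π×74.69) = 13890 mm³.
d = 24.04 mm.

d = 24.0 mm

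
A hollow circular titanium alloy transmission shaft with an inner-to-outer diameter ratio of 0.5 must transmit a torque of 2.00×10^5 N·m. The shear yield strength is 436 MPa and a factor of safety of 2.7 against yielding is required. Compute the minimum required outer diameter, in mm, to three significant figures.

τ_allow = 436/2.7 = 161.5 MPa.
For a hollow shaft τ = 16T/[πd_o³(1−k⁴)] with k = 0.5, so 1−k⁴ = 0.9375.
d_o³ = 16T/[π τ_allow (1−k⁴)] = 16×2.0000×10^8/(π×161.5×0.9375) = 6.728×10^6 mm³.
d_o = 188.8 mm.

d_o = 189 mm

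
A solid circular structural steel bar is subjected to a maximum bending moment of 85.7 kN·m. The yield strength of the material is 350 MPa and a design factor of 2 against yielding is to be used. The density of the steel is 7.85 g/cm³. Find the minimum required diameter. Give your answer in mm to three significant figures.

d = 171 mm

σ_allow = 350/2 = 175.0 MPa.
For a solid circular section σ = 32M/(πd³), so d³ = 32M/(π σ_allow) = 32×8.5700×10^7/(π×175.0) = 4.988×10^6 mm³.
d = 170.9 mm.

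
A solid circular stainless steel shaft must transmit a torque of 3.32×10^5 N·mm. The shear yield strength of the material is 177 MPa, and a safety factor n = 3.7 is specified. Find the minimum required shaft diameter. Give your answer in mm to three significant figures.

Allowable shear stress τ_allow = 177/3.7 = 47.84 MPa.
For a solid shaft τ = 16T/(πd³), so d³ = 16T/(π τ_allow) = 16×332000/(π×47.84) = 35350 mm³.
d = (35350)^(1/3) = 32.82 mm.

d = 32.8 mm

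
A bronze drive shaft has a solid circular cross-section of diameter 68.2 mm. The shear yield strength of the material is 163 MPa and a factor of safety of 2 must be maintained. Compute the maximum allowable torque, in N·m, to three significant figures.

T_allow = 5080 N·m

τ_allow = 163/2 = 81.50 MPa.
For a solid shaft T_allow = τ_allow·πd³/16; πd³/16 = π×68.2³/16 = 62280 mm³.
T_allow = 81.50×62280 = 5.076×10^6 N·mm = 5076 N·m.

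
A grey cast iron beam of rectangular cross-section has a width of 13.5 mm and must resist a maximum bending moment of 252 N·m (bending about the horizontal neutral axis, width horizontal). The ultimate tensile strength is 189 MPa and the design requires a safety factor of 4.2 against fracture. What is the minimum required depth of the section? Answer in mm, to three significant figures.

h = 49.9 mm

σ_allow = 189/4.2 = 45.00 MPa.
For a rectangular section σ = 6M/(bh²), so h² = 6M/(b σ_allow) = 6×252000/(13.5×45.00) = 2489 mm².
h = 49.89 mm.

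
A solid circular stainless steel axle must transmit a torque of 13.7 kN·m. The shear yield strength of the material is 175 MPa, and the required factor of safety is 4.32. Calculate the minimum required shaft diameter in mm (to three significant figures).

Allowable shear stress τ_allow = 175/4.32 = 40.51 MPa.
For a solid shaft τ = 16T/(πd³), so d³ = 16T/(π τ_allow) = 16×1.3700×10^7/(π×40.51) = 1.722×10^6 mm³.
d = (1.722×10^6)^(1/3) = 119.9 mm.

d = 120 mm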